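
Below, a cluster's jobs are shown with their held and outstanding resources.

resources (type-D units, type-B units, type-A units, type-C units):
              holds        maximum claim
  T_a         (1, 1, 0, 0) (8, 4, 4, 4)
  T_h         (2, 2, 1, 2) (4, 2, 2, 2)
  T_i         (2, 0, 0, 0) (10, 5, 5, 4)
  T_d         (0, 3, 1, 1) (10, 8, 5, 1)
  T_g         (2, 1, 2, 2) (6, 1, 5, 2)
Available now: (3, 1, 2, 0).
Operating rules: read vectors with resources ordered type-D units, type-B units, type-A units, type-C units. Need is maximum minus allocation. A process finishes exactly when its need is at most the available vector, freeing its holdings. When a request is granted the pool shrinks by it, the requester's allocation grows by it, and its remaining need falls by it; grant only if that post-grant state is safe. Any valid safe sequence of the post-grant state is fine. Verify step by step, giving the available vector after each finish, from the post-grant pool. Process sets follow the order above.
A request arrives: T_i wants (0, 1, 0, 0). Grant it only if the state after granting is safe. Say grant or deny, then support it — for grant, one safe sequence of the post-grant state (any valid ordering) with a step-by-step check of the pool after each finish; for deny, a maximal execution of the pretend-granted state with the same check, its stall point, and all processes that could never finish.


GRANT. The post-grant state is safe; one safe sequence: T_h, T_g, T_a, T_i, T_d.
Key observation: after the grant the pool drops to (3, 0, 2, 0), which still lets T_h finish first and unwind the rest.
Verifying the post-grant state step by step:
  pool = (3, 0, 2, 0)
  T_h needs (2, 0, 1, 0) <= (3, 0, 2, 0) -> finishes; pool += (2, 2, 1, 2) = (5, 2, 3, 2)
  T_g needs (4, 0, 3, 0) <= (5, 2, 3, 2) -> finishes; pool += (2, 1, 2, 2) = (7, 3, 5, 4)
  T_a needs (7, 3, 4, 4) <= (7, 3, 5, 4) -> finishes; pool += (1, 1, 0, 0) = (8, 4, 5, 4)
  T_i needs (8, 4, 5, 4) <= (8, 4, 5, 4) -> finishes; pool += (2, 1, 0, 0) = (10, 5, 5, 4)
  T_d needs (10, 5, 4, 0) <= (10, 5, 5, 4) -> finishes; pool += (0, 3, 1, 1) = (10, 8, 6, 5)


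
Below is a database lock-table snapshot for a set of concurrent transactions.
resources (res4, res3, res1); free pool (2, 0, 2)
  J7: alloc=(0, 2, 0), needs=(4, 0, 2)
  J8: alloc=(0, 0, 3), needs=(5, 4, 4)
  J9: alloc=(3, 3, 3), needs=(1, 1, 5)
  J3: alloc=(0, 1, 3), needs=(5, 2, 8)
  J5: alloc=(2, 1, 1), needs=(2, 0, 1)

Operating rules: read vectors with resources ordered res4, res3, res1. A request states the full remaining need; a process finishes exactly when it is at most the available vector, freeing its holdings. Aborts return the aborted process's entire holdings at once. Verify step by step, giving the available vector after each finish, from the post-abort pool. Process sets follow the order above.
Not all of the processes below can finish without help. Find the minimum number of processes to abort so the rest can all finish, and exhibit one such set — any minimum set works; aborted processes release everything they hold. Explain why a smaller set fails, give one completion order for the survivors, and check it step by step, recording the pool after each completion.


Abort J8.
Key observation: the deadlocked J9 becomes finishable only because J8 released (0, 0, 3); it completes at step 2 below.
No smaller set exists: with zero aborts the deadlock remains.
The survivors complete as J5, J9, J7, J3. Verifying each step (starting from the post-abort pool):
  pool = (2, 0, 5)
  J5 needs (2, 0, 1) <= (2, 0, 5) -> finishes; pool += (2, 1, 1) = (4, 1, 6)
  J9 needs (1, 1, 5) <= (4, 1, 6) -> finishes; pool += (3, 3, 3) = (7, 4, 9)
  J7 needs (4, 0, 2) <= (7, 4, 9) -> finishes; pool += (0, 2, 0) = (7, 6, 9)
  J3 needs (5, 2, 8) <= (7, 6, 9) -> finishes; pool += (0, 1, 3) = (7, 7, 12)


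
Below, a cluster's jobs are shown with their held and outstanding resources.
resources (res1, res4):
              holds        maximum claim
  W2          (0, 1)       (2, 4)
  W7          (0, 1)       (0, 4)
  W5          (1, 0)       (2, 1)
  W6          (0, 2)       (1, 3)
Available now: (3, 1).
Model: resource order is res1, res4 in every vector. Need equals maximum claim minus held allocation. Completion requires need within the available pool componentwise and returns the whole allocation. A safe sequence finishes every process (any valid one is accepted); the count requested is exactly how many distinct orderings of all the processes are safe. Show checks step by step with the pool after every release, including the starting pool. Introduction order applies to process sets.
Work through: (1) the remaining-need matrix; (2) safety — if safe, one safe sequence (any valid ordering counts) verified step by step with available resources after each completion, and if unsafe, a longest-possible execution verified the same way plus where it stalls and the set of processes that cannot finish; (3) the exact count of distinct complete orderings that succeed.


(1) Outstanding need per process (order res1, res4):
  W2: (2, 3)
  W7: (0, 3)
  W5: (1, 1)
  W6: (1, 1)
(2) SAFE, for example via the order W5, W6, W2, W7.
Key observation: reading the order forward, W5 is the first process whose need (1, 1) meets the free pool (3, 1) exactly on a resource it requests.
Walking it through:
  pool = (3, 1)
  W5 needs (1, 1) <= (3, 1) -> finishes; pool += (1, 0) = (4, 1)
  W6 needs (1, 1) <= (4, 1) -> finishes; pool += (0, 2) = (4, 3)
  W2 needs (2, 3) <= (4, 3) -> finishes; pool += (0, 1) = (4, 4)
  W7 needs (0, 3) <= (4, 4) -> finishes; pool += (0, 1) = (4, 5)
(3) Precisely 8 of the possible complete orderings are safe sequences.


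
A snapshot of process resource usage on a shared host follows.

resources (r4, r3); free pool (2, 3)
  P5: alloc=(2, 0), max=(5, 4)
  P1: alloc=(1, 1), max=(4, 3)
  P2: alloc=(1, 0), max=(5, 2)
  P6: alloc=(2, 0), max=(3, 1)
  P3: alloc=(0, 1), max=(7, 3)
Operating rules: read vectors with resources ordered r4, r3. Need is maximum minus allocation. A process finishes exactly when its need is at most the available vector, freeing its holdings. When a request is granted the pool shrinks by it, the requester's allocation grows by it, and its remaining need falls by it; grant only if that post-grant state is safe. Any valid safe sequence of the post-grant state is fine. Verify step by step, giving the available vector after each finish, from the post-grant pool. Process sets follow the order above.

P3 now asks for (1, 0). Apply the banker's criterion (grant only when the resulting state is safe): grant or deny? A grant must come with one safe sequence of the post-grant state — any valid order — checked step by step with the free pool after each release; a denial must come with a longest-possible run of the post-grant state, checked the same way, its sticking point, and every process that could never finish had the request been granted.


GRANT — the state after the grant stays safe, e.g. via P6, P1, P5, P3, P2.
Key observation: post-grant, (1, 3) remains, and an order beginning with P6 completes everyone.
Check on the post-grant state, step by step:
  pool = (1, 3)
  P6: need (1, 1) fits (1, 3); releases (2, 0), pool now (3, 3)
  P1: need (3, 2) fits (3, 3); releases (1, 1), pool now (4, 4)
  P5: need (3, 4) fits (4, 4); releases (2, 0), pool now (6, 4)
  P3: need (6, 2) fits (6, 4); releases (1, 1), pool now (7, 5)
  P2: need (4, 2) fits (7, 5); releases (1, 0), pool now (8, 5)


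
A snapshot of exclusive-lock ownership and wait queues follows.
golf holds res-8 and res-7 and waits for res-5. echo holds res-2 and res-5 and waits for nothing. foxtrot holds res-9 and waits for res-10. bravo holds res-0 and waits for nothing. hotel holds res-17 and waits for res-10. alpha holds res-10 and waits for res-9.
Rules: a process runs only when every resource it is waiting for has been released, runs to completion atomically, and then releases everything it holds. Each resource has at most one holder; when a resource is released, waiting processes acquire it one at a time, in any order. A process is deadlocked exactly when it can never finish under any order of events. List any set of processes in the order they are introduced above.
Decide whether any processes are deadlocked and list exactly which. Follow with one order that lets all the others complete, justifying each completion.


The deadlocked set is foxtrot, hotel and alpha.
Key observation: foxtrot -> alpha -> foxtrot is a circular wait — nothing in it can go first; hotel waits into the deadlock from upstream.
One completion order for the rest: bravo, echo, golf.
Walking it through:
  run bravo (it waits on nothing); releases res-0
  run echo (it waits on nothing); releases res-2 and res-5
  golf: everything it awaited (res-5) is free; runs, freeing res-8 and res-7


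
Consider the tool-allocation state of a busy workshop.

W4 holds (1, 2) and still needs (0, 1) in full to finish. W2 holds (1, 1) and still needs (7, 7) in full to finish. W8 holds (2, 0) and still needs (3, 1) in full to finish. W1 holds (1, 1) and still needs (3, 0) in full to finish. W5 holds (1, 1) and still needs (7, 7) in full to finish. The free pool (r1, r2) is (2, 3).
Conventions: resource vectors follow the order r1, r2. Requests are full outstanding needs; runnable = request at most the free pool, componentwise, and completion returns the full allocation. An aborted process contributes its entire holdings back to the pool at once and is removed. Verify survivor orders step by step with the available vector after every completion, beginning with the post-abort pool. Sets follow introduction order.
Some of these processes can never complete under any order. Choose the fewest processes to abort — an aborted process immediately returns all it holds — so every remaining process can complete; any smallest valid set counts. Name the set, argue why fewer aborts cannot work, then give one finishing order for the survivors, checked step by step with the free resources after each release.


Minimum abort set: W5.
Key observation: W2 could never have finished before the abort; with (1, 1) returned by W5, it fits at step 4.
Why nothing smaller works: aborting no one leaves the state deadlocked as given.
The survivors complete as W8, W1, W4, W2. Check, step by step (starting from the post-abort pool):
  pool = (3, 4)
  run W8 (needs (3, 1), free (3, 4)); after release of (2, 0) the pool is (5, 4)
  run W1 (needs (3, 0), free (5, 4)); after release of (1, 1) the pool is (6, 5)
  run W4 (needs (0, 1), free (6, 5)); after release of (1, 2) the pool is (7, 7)
  run W2 (needs (7, 7), free (7, 7)); after release of (1, 1) the pool is (8, 8)


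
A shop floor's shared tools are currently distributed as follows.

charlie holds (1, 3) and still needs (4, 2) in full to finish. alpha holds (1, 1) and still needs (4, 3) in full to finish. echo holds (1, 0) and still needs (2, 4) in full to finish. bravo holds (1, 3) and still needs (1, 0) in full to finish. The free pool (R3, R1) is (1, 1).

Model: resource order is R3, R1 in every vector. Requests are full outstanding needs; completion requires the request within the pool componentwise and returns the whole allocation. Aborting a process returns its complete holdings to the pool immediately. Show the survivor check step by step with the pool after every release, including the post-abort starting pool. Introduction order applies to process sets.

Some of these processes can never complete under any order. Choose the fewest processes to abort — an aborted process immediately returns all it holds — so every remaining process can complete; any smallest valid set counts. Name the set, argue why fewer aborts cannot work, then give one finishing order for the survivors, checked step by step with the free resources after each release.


The answer: abort charlie.
Key observation: the deadlocked alpha becomes finishable only because charlie released (1, 3); it completes at step 3 below.
Why nothing smaller works: aborting no one leaves the state deadlocked as given.
One survivor order: bravo, echo, alpha. Verifying each step (post-abort pool first):
  pool = (2, 4)
  bravo: need (1, 0) fits (2, 4); releases (1, 3), pool now (3, 7)
  echo: need (2, 4) fits (3, 7); releases (1, 0), pool now (4, 7)
  alpha: need (4, 3) fits (4, 7); releases (1, 1), pool now (5, 8)


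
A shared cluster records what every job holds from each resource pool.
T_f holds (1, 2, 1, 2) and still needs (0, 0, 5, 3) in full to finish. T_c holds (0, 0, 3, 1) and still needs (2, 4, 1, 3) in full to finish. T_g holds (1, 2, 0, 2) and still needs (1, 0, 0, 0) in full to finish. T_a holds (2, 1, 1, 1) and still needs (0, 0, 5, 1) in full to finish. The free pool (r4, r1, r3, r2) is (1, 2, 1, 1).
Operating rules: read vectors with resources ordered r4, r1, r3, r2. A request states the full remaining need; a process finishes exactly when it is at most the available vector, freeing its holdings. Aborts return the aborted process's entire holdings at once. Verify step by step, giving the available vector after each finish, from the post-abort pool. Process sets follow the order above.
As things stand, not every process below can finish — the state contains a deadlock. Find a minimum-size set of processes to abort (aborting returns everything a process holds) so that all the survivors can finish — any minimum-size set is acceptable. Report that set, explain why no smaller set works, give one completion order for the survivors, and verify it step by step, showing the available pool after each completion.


Abort T_a.
Key observation: T_f could never have finished before the abort; with (2, 1, 1, 1) returned by T_a, it fits at step 3.
Minimality: the empty abort set fails — the state is deadlocked as it stands.
Survivors finish in the order: T_g, T_c, T_f. Verifying each step (pool after the aborts first):
  pool = (3, 3, 2, 2)
  run T_g (needs (1, 0, 0, 0), free (3, 3, 2, 2)); after release of (1, 2, 0, 2) the pool is (4, 5, 2, 4)
  run T_c (needs (2, 4, 1, 3), free (4, 5, 2, 4)); after release of (0, 0, 3, 1) the pool is (4, 5, 5, 5)
  run T_f (needs (0, 0, 5, 3), free (4, 5, 5, 5)); after release of (1, 2, 1, 2) the pool is (5, 7, 6, 7)


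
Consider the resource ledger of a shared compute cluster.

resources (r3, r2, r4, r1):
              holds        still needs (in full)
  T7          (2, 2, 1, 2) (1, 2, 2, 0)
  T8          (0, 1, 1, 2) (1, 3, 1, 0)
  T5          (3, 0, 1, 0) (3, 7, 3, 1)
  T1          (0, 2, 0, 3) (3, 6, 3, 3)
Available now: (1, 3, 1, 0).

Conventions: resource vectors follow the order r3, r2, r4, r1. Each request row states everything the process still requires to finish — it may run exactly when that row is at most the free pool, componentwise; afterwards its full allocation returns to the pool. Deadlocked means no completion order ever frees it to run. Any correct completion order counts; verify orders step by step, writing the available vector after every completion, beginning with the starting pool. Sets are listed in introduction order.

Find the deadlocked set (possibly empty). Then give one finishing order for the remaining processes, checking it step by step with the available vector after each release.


Nothing here is deadlocked.
Key observation: starting with T8, each completion frees enough for the next — no one is permanently blocked.
The rest can finish in the order T8, T7, T1, T5. Walking it through:
  pool = (1, 3, 1, 0)
  T8: need (1, 3, 1, 0) fits (1, 3, 1, 0); releases (0, 1, 1, 2), pool now (1, 4, 2, 2)
  T7: need (1, 2, 2, 0) fits (1, 4, 2, 2); releases (2, 2, 1, 2), pool now (3, 6, 3, 4)
  T1: need (3, 6, 3, 3) fits (3, 6, 3, 4); releases (0, 2, 0, 3), pool now (3, 8, 3, 7)
  T5: need (3, 7, 3, 1) fits (3, 8, 3, 7); releases (3, 0, 1, 0), pool now (6, 8, 4, 7)


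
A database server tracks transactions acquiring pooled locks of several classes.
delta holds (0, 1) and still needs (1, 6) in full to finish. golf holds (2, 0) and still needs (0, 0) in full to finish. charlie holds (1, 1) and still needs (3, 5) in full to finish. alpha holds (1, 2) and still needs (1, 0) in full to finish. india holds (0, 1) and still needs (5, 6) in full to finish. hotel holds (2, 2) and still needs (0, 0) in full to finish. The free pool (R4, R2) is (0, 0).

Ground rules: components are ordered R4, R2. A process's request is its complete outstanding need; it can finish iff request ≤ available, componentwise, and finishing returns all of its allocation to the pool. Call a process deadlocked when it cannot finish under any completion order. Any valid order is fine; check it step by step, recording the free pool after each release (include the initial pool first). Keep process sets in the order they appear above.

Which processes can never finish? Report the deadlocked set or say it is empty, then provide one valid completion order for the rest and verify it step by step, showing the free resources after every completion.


Deadlocked set: delta, charlie and india.
Key observation: the wall is R2: completing hotel, golf, alpha brings the pool only to (5, 4), and all the rest need more.
One completion order for the rest: hotel, golf, alpha. Check, step by step:
  pool = (0, 0)
  hotel: need (0, 0) fits (0, 0); releases (2, 2), pool now (2, 2)
  golf: need (0, 0) fits (2, 2); releases (2, 0), pool now (4, 2)
  alpha: need (1, 0) fits (4, 2); releases (1, 2), pool now (5, 4)
The blocked processes can never fit:
  blocked: delta wants (1, 6), pool (5, 4) — not enough R2
  blocked: charlie wants (3, 5), pool (5, 4) — not enough R2
  blocked: india wants (5, 6), pool (5, 4) — not enough R2


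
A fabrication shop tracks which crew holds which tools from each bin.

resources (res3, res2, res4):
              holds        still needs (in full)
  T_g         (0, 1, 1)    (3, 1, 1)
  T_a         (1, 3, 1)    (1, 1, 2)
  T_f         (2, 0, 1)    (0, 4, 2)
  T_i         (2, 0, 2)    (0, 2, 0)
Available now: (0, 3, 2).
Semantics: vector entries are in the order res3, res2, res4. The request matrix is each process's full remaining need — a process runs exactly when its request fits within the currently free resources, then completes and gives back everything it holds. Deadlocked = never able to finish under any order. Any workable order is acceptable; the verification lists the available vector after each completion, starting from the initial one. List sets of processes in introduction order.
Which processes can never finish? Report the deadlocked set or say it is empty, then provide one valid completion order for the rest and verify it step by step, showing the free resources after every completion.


Nothing here is deadlocked.
Key observation: there is always a runnable process — T_i first — so the state unwinds completely.
A valid finishing order for the others: T_i, T_a, T_f, T_g. Step-by-step check:
  pool = (0, 3, 2)
  T_i: need (0, 2, 0) fits (0, 3, 2); releases (2, 0, 2), pool now (2, 3, 4)
  T_a: need (1, 1, 2) fits (2, 3, 4); releases (1, 3, 1), pool now (3, 6, 5)
  T_f: need (0, 4, 2) fits (3, 6, 5); releases (2, 0, 1), pool now (5, 6, 6)
  T_g: need (3, 1, 1) fits (5, 6, 6); releases (0, 1, 1), pool now (5, 7, 7)


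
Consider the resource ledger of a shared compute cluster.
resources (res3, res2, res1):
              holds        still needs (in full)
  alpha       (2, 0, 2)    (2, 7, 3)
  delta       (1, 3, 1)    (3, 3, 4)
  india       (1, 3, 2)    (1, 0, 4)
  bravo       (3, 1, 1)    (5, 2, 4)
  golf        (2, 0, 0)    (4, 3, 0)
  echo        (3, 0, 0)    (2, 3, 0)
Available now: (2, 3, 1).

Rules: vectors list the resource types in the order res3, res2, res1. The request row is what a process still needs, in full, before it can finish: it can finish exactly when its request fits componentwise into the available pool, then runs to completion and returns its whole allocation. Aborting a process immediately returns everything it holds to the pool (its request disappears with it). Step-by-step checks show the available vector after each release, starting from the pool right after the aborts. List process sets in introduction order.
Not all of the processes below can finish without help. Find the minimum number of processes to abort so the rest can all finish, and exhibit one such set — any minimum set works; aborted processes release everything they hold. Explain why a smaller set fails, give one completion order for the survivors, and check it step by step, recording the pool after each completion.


The answer: abort delta and india.
Key observation: before aborting delta and india, alpha was permanently blocked — no order could ever run it; afterwards it completes at step 1.
Minimality, checking each single-abort alternative: alpha alone leaves delta blocked (short on res1); delta alone leaves alpha blocked (short on res2 and res1); india alone leaves alpha blocked (short on res2); bravo alone leaves alpha blocked (short on res2 and res1); golf alone leaves alpha blocked (short on res2 and res1); echo alone leaves alpha blocked (short on res2 and res1).
The survivors complete as alpha, echo, golf, bravo. Check, step by step (starting from the post-abort pool):
  pool = (4, 9, 4)
  alpha needs (2, 7, 3) <= (4, 9, 4) -> finishes; pool += (2, 0, 2) = (6, 9, 6)
  echo needs (2, 3, 0) <= (6, 9, 6) -> finishes; pool += (3, 0, 0) = (9, 9, 6)
  golf needs (4, 3, 0) <= (9, 9, 6) -> finishes; pool += (2, 0, 0) = (11, 9, 6)
  bravo needs (5, 2, 4) <= (11, 9, 6) -> finishes; pool += (3, 1, 1) = (14, 10, 7)


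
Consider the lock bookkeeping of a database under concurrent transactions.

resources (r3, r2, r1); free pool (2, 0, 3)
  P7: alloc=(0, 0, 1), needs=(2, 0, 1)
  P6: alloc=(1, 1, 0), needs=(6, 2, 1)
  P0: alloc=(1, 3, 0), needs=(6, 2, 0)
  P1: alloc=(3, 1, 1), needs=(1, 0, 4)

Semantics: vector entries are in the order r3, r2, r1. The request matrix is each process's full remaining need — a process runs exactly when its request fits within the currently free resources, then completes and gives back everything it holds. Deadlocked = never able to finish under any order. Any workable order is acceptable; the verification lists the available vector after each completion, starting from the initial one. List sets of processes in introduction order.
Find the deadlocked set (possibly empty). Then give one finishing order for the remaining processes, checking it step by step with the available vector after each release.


Deadlocked set: P6 and P0.
Key observation: after P7, P1 complete, (5, 1, 5) is the best the pool ever gets, yet each leftover process wants more r3.
The rest can finish in the order P7, P1. Walking it through:
  pool = (2, 0, 3)
  P7 needs (2, 0, 1) <= (2, 0, 3) -> finishes; pool += (0, 0, 1) = (2, 0, 4)
  P1 needs (1, 0, 4) <= (2, 0, 4) -> finishes; pool += (3, 1, 1) = (5, 1, 5)
The stuck group stays short no matter what:
  blocked: P6 wants (6, 2, 1), pool (5, 1, 5) — not enough r3 and r2
  blocked: P0 wants (6, 2, 0), pool (5, 1, 5) — not enough r3 and r2


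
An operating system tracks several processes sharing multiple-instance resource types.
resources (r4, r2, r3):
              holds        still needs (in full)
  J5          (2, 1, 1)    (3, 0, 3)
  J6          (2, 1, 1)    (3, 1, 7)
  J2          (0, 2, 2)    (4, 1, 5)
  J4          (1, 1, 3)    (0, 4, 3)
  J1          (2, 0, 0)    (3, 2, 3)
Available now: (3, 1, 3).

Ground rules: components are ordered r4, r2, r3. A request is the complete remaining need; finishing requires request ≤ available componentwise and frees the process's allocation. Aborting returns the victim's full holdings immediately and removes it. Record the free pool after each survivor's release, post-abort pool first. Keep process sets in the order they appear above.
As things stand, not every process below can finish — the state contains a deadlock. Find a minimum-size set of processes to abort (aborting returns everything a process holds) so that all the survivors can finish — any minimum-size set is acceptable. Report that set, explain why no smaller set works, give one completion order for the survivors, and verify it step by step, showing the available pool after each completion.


Abort J6.
Key observation: the returned (2, 1, 1) from J6 is what brings J2 — unrunnable before, under any order — into play at step 3.
No smaller set exists: with zero aborts the deadlock remains.
One survivor order: J1, J5, J2, J4. Verifying each step (post-abort pool first):
  pool = (5, 2, 4)
  run J1 (needs (3, 2, 3), free (5, 2, 4)); after release of (2, 0, 0) the pool is (7, 2, 4)
  run J5 (needs (3, 0, 3), free (7, 2, 4)); after release of (2, 1, 1) the pool is (9, 3, 5)
  run J2 (needs (4, 1, 5), free (9, 3, 5)); after release of (0, 2, 2) the pool is (9, 5, 7)
  run J4 (needs (0, 4, 3), free (9, 5, 7)); after release of (1, 1, 3) the pool is (10, 6, 10)


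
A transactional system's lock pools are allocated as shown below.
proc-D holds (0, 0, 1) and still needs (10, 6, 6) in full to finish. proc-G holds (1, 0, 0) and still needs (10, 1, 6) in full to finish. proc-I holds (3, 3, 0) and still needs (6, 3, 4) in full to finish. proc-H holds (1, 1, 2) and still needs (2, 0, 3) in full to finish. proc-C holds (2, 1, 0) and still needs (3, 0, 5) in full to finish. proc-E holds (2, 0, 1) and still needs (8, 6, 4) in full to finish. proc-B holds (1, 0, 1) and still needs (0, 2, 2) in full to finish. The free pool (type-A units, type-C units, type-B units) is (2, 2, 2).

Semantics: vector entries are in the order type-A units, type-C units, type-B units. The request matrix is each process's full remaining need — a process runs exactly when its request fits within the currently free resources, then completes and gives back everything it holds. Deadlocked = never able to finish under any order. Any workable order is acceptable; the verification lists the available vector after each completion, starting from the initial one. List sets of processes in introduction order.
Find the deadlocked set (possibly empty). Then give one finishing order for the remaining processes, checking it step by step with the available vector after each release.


No process is deadlocked.
Key observation: proc-B fits the free pool immediately, and its release cascades until everyone finishes.
A valid finishing order for the others: proc-B, proc-H, proc-C, proc-I, proc-E, proc-D, proc-G. Walking it through:
  pool = (2, 2, 2)
  run proc-B (needs (0, 2, 2), free (2, 2, 2)); after release of (1, 0, 1) the pool is (3, 2, 3)
  run proc-H (needs (2, 0, 3), free (3, 2, 3)); after release of (1, 1, 2) the pool is (4, 3, 5)
  run proc-C (needs (3, 0, 5), free (4, 3, 5)); after release of (2, 1, 0) the pool is (6, 4, 5)
  run proc-I (needs (6, 3, 4), free (6, 4, 5)); after release of (3, 3, 0) the pool is (9, 7, 5)
  run proc-E (needs (8, 6, 4), free (9, 7, 5)); after release of (2, 0, 1) the pool is (11, 7, 6)
  run proc-D (needs (10, 6, 6), free (11, 7, 6)); after release of (0, 0, 1) the pool is (11, 7, 7)
  run proc-G (needs (10, 1, 6), free (11, 7, 7)); after release of (1, 0, 0) the pool is (12, 7, 7)


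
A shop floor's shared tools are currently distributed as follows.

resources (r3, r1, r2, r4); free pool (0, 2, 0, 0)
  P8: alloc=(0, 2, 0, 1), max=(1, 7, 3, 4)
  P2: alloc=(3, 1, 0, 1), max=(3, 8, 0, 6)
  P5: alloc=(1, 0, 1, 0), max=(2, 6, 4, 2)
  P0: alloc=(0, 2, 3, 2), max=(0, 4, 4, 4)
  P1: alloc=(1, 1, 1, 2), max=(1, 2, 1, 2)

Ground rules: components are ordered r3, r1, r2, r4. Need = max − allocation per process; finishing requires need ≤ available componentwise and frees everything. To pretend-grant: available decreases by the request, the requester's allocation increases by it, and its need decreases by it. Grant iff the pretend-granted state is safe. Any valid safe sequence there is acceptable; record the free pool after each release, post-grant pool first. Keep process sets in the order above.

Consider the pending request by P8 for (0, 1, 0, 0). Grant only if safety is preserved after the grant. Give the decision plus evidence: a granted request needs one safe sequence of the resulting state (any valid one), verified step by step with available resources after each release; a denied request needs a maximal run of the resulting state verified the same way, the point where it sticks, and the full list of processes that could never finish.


GRANT: granting preserves safety; a valid post-grant sequence is P1, P0, P8, P5, P2.
Key observation: post-grant, (0, 1, 0, 0) remains, and an order beginning with P1 completes everyone.
Check on the post-grant state, step by step:
  pool = (0, 1, 0, 0)
  P1: need (0, 1, 0, 0) fits (0, 1, 0, 0); releases (1, 1, 1, 2), pool now (1, 2, 1, 2)
  P0: need (0, 2, 1, 2) fits (1, 2, 1, 2); releases (0, 2, 3, 2), pool now (1, 4, 4, 4)
  P8: need (1, 4, 3, 3) fits (1, 4, 4, 4); releases (0, 3, 0, 1), pool now (1, 7, 4, 5)
  P5: need (1, 6, 3, 2) fits (1, 7, 4, 5); releases (1, 0, 1, 0), pool now (2, 7, 5, 5)
  P2: need (0, 7, 0, 5) fits (2, 7, 5, 5); releases (3, 1, 0, 1), pool now (5, 8, 5, 6)


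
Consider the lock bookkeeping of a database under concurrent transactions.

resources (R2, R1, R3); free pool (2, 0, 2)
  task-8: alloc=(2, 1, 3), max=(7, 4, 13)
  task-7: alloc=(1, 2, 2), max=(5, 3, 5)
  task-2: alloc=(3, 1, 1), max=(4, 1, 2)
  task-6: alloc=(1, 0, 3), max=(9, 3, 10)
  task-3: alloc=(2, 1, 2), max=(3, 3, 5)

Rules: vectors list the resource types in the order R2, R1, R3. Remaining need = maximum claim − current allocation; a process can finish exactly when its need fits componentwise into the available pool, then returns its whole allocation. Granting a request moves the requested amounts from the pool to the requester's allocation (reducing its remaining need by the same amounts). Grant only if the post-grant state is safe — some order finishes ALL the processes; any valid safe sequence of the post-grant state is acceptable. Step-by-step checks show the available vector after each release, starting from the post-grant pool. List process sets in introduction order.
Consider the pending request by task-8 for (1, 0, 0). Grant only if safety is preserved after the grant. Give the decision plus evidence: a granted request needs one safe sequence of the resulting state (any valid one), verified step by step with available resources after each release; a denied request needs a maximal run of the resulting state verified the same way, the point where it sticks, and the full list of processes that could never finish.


DENY — the pretend-granted state is unsafe.
Key observation: after task-2, task-7, task-3 the pool peaks at (7, 4, 7), and each blocked process is short somewhere: task-8 on R3; task-6 on R2.
After a pretend grant, a maximal execution: task-2, task-7, task-3 — then nothing else fits. Check, step by step:
  pool = (1, 0, 2)
  task-2: need (1, 0, 1) fits (1, 0, 2); releases (3, 1, 1), pool now (4, 1, 3)
  task-7: need (4, 1, 3) fits (4, 1, 3); releases (1, 2, 2), pool now (5, 3, 5)
  task-3: need (1, 2, 3) fits (5, 3, 5); releases (2, 1, 2), pool now (7, 4, 7)
  blocked: task-8 wants (4, 3, 10), pool (7, 4, 7) — not enough R3
  blocked: task-6 wants (8, 3, 7), pool (7, 4, 7) — not enough R2
Had the request been granted, task-8 and task-6 could never finish.


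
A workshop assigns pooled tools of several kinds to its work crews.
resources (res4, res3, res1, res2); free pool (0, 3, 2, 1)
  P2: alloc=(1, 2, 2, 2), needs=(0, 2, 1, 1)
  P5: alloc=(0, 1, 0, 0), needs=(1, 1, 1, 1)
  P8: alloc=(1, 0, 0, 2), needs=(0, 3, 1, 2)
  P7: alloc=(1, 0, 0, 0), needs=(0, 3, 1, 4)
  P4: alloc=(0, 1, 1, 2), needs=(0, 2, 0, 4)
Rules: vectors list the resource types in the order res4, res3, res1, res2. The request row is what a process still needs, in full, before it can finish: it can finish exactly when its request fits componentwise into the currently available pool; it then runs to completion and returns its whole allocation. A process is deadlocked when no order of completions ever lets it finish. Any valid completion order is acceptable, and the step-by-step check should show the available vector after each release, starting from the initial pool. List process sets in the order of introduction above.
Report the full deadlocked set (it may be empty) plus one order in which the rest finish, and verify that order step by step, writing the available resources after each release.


The deadlocked set is empty.
Key observation: the pool covers P2 at once, and every later process fits after earlier releases.
One completion order for the rest: P2, P5, P8, P4, P7. Walking it through:
  pool = (0, 3, 2, 1)
  P2 needs (0, 2, 1, 1) <= (0, 3, 2, 1) -> finishes; pool += (1, 2, 2, 2) = (1, 5, 4, 3)
  P5 needs (1, 1, 1, 1) <= (1, 5, 4, 3) -> finishes; pool += (0, 1, 0, 0) = (1, 6, 4, 3)
  P8 needs (0, 3, 1, 2) <= (1, 6, 4, 3) -> finishes; pool += (1, 0, 0, 2) = (2, 6, 4, 5)
  P4 needs (0, 2, 0, 4) <= (2, 6, 4, 5) -> finishes; pool += (0, 1, 1, 2) = (2, 7, 5, 7)
  P7 needs (0, 3, 1, 4) <= (2, 7, 5, 7) -> finishes; pool += (1, 0, 0, 0) = (3, 7, 5, 7)


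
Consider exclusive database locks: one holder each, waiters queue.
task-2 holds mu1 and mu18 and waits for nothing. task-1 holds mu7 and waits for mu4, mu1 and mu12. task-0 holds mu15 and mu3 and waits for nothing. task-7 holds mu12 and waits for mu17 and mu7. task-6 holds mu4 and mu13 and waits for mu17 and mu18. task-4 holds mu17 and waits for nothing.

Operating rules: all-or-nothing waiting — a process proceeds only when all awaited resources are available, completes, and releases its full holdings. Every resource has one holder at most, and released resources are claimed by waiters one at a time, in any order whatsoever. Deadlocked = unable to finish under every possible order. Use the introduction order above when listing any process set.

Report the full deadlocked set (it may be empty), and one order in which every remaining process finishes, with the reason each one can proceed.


Deadlocked: task-1 and task-7.
Key observation: the cycle task-1 -> task-7 -> task-1 can never break — each member waits on the next; no other process is dragged down with it.
A valid finishing order for the others: task-2, task-0, task-4, task-6.
Step-by-step check:
  task-2: no waits; runs immediately, freeing mu1 and mu18
  task-0: no waits; runs immediately, freeing mu15 and mu3
  task-4: no waits; runs immediately, freeing mu17
  task-6 waits on mu17 and mu18 — all released -> runs and releases mu4 and mu13


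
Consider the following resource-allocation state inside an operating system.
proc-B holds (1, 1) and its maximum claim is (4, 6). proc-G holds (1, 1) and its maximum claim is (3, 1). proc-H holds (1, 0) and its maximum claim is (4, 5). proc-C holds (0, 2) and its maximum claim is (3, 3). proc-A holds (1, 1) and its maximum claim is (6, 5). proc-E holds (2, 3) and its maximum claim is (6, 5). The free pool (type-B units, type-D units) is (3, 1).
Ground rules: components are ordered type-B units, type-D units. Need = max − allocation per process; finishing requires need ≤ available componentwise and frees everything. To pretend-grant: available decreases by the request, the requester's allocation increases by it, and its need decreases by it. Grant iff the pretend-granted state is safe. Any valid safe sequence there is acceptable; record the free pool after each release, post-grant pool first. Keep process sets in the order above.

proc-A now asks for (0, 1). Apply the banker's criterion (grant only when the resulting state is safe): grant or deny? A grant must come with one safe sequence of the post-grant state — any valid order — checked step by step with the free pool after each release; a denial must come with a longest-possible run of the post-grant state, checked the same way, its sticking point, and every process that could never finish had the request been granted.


GRANT. The post-grant state is safe; one safe sequence: proc-G, proc-C, proc-E, proc-H, proc-A, proc-B.
Key observation: post-grant, (3, 0) remains, and an order beginning with proc-G completes everyone.
Verifying the post-grant state step by step:
  pool = (3, 0)
  run proc-G (needs (2, 0), free (3, 0)); after release of (1, 1) the pool is (4, 1)
  run proc-C (needs (3, 1), free (4, 1)); after release of (0, 2) the pool is (4, 3)
  run proc-E (needs (4, 2), free (4, 3)); after release of (2, 3) the pool is (6, 6)
  run proc-H (needs (3, 5), free (6, 6)); after release of (1, 0) the pool is (7, 6)
  run proc-A (needs (5, 3), free (7, 6)); after release of (1, 2) the pool is (8, 8)
  run proc-B (needs (3, 5), free (8, 8)); after release of (1, 1) the pool is (9, 9)


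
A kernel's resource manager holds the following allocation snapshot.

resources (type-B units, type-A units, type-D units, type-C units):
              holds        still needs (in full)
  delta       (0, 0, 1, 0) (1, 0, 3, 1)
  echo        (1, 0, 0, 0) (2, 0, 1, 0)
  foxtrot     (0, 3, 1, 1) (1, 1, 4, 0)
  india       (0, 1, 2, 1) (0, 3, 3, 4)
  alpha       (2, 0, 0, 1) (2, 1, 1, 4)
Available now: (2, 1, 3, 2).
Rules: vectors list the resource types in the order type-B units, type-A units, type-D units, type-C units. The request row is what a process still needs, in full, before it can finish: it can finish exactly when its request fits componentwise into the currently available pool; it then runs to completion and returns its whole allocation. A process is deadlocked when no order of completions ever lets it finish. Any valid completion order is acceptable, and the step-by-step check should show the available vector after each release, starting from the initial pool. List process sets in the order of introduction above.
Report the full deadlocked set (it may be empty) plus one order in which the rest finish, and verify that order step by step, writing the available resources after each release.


Deadlocked set: india and alpha.
Key observation: the pool after delta, echo, foxtrot is (3, 4, 5, 3); every surviving request exceeds it in type-C units, so progress ends there.
One completion order for the rest: delta, echo, foxtrot. Check, step by step:
  pool = (2, 1, 3, 2)
  delta: need (1, 0, 3, 1) fits (2, 1, 3, 2); releases (0, 0, 1, 0), pool now (2, 1, 4, 2)
  echo: need (2, 0, 1, 0) fits (2, 1, 4, 2); releases (1, 0, 0, 0), pool now (3, 1, 4, 2)
  foxtrot: need (1, 1, 4, 0) fits (3, 1, 4, 2); releases (0, 3, 1, 1), pool now (3, 4, 5, 3)
None of the blocked processes ever fits:
  india still needs (0, 3, 3, 4) but only (3, 4, 5, 3) is free — short on type-C units
  alpha still needs (2, 1, 1, 4) but only (3, 4, 5, 3) is free — short on type-C units


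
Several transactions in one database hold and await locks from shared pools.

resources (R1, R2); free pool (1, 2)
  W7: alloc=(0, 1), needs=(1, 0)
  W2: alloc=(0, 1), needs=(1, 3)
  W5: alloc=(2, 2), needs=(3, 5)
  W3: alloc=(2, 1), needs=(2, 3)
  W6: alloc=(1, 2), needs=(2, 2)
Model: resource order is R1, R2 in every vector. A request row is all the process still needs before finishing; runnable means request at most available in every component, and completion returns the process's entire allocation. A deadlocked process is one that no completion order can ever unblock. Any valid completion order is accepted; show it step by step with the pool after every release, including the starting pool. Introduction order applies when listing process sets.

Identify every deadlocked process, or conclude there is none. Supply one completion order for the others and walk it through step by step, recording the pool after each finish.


The deadlocked set is W5, W3 and W6.
Key observation: even finishing W7, W2 leaves just (1, 4) free — too little R1 for any of the remaining processes.
The rest can finish in the order W7, W2. Step-by-step check:
  pool = (1, 2)
  W7 needs (1, 0) <= (1, 2) -> finishes; pool += (0, 1) = (1, 3)
  W2 needs (1, 3) <= (1, 3) -> finishes; pool += (0, 1) = (1, 4)
The blocked processes can never fit:
  blocked: W5 wants (3, 5), pool (1, 4) — not enough R1 and R2
  blocked: W3 wants (2, 3), pool (1, 4) — not enough R1
  blocked: W6 wants (2, 2), pool (1, 4) — not enough R1


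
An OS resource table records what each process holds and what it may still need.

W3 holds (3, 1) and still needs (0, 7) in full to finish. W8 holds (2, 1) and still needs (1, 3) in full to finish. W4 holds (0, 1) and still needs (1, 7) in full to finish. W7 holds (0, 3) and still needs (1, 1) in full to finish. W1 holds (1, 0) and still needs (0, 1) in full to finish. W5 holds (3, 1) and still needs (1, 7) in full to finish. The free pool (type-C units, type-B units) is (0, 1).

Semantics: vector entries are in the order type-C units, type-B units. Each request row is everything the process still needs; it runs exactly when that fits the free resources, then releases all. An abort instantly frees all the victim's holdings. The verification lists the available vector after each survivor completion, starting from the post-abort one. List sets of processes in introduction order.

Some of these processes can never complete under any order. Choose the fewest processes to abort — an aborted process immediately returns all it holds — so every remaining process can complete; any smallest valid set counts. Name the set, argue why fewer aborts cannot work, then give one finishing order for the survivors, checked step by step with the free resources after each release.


Minimum abort set: W3 and W4.
Key observation: the returned (3, 2) from W3 and W4 is what brings W5 — unrunnable before, under any order — into play at step 3.
Minimality, checking each single-abort alternative: W3 alone leaves W4 blocked (short on type-B units); W8 alone leaves W3 blocked (short on type-B units); W4 alone leaves W3 blocked (short on type-B units); W7 alone leaves W3 blocked (short on type-B units); W1 alone leaves W3 blocked (short on type-B units); W5 alone leaves W3 blocked (short on type-B units).
The survivors complete as W7, W8, W5, W1. Verifying each step (starting from the post-abort pool):
  pool = (3, 3)
  W7: need (1, 1) fits (3, 3); releases (0, 3), pool now (3, 6)
  W8: need (1, 3) fits (3, 6); releases (2, 1), pool now (5, 7)
  W5: need (1, 7) fits (5, 7); releases (3, 1), pool now (8, 8)
  W1: need (0, 1) fits (8, 8); releases (1, 0), pool now (9, 8)
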